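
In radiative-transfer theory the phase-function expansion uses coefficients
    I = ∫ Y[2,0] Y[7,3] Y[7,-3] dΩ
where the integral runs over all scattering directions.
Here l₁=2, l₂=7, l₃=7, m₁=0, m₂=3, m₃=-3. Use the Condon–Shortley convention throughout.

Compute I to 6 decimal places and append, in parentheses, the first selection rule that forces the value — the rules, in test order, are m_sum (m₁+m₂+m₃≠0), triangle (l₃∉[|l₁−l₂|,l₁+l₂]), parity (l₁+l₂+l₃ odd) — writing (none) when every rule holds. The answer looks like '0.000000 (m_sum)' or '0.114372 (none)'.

m-sum 0 ✓  L=16 even ✓  5≤7≤9 ✓
Π(2lᵢ+1) = 5×15×15 = 1125
triangle coeff Δ(2,7,7) = 1/185640
Σ_t [0,2]: t=0:+1/2419200 t=1:−1/518400 t=2:+1/2419200 = -1/907200
(3j)²=56/3315 [(2 7 7; 0 0 0)], sign=+1
Σ_t [0,2]: t=0:+1/29030400 t=1:−1/2177280 t=2:+1/3870720 = -29/174182400
(3j)²=841/185640 [(2 7 7; 0 3 -3)], sign=-1
⇒ 4πI² = 4205/48841
I = (-1)√(4205/48841/(4π)) = -0.08277245
No selection rule forces the value: the integral is nonzero (none).

-0.082772 (none)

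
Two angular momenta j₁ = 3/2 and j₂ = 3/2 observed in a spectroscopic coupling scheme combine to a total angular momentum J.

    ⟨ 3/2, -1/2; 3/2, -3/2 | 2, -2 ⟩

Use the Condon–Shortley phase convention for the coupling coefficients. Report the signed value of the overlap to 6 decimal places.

triangle: 1!×2!×2!/6! = 4/720
(j±m)!: 1!×2!×0!×3!×0!×4! = 288
prefactor² = (2J+1)×Δ×N² = 8
  k=0: +1/(0!×1!×2!×0!×0!×2!) = 1/4
Σ = 1/4  ⇒  CG² = 8×(1/4)² = 1/2
CG = +√(1/2) = +0.707107

+0.707107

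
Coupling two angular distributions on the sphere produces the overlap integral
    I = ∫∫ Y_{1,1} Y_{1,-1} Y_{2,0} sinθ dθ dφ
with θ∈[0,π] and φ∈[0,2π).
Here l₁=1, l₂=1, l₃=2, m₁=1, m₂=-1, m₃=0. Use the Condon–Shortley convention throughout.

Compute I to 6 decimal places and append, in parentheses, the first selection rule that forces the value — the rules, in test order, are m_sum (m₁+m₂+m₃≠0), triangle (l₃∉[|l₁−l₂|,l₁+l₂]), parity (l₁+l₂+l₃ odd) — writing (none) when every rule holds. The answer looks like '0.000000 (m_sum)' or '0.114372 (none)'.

0.126157 (none)

Rules hold: Σm=0, L=4 even, 0≤2≤2.
N = 3·3·5 = 45
Δ = 0!·2!·2!/5! = 1/30
Racah Σ t=0..0: t=0:+1/1 = 1/1
⇒ 3j(1 1 2; 0 0 0)² = 2/15, sgn +1
Racah Σ t=0..0: t=0:+1/4 = 1/4
⇒ 3j(1 1 2; 1 -1 0)² = 1/30, sgn +1
4πI² = N·(3j₀)²·(3jₘ)² = 1/5
I = +1·√(0.2/4π) = 0.12615663
No selection rule forces the value: the integral is nonzero (none).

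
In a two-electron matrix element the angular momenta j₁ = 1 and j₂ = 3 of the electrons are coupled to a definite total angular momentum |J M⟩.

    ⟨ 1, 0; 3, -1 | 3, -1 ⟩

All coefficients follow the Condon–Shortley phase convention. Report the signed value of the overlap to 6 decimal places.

+√(1/12) = +0.288675

√[7·1!1!5!/8! · 1!1!2!4!2!4!] = √(48)
  +(−1)^0/∏(0,1,1,2,0,3)! = 1/12  (running 1/12)
  +(−1)^1/∏(1,0,0,1,1,4)! = -1/24  (running 1/24)
⟨..|..⟩ = √(48)·(1/24) = +0.288675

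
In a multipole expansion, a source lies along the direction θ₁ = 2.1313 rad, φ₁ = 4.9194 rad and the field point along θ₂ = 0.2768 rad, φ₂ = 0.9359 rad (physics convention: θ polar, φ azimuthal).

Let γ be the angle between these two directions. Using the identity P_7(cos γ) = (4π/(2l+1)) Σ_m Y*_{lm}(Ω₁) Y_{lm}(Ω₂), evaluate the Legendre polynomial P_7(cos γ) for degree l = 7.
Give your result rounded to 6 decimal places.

-0.243069

Summing Y*_{l m}(θ₁,φ₁)·Y_{l m}(θ₂,φ₂) over m ∈ [−7, 7]; prefactor 4π/(2·7+1) = 0.837758:
  m=-7: Y*=-0.155209+0.018986i  Y=+0.000055-0.000015i  product -0.000008+0.000003i
  m=-6: Y*=+0.118554+0.347556i  Y=+0.000589+0.000464i  product -0.000092+0.000260i
  m=-5: Y*=+0.367760-0.218323i  Y=-0.000203+0.006165i  product +0.001271+0.002311i
  m=-4: Y*=-0.091517-0.099675i  Y=-0.029300+0.020131i  product +0.004688+0.001078i
  m=-3: Y*=+0.165498-0.231314i  Y=-0.137309-0.047630i  product -0.033742+0.023879i
  m=-2: Y*=-0.254892-0.112005i  Y=-0.118811-0.382722i  product -0.012583+0.110860i
  m=-1: Y*=+0.036701-0.174753i  Y=+0.372451-0.505608i  product -0.074687-0.083643i
  m=+0: Y*=-0.303352-0.000000i  Y=+0.197256+0.000000i  product -0.059838-0.000000i
  m=+1: Y*=-0.036701-0.174753i  Y=-0.372451-0.505608i  product -0.074687+0.083643i
  m=+2: Y*=-0.254892+0.112005i  Y=-0.118811+0.382722i  product -0.012583-0.110860i
  m=+3: Y*=-0.165498-0.231314i  Y=+0.137309-0.047630i  product -0.033742-0.023879i
  m=+4: Y*=-0.091517+0.099675i  Y=-0.029300-0.020131i  product +0.004688-0.001078i
  m=+5: Y*=-0.367760-0.218323i  Y=+0.000203+0.006165i  product +0.001271-0.002311i
  m=+6: Y*=+0.118554-0.347556i  Y=+0.000589-0.000464i  product -0.000092-0.000260i
  m=+7: Y*=+0.155209+0.018986i  Y=-0.000055-0.000015i  product -0.000008-0.000003i
Σ over m = -0.290142+0.000000i; ×(4π/15) → -0.243069+0.000000i. Real part: -0.243069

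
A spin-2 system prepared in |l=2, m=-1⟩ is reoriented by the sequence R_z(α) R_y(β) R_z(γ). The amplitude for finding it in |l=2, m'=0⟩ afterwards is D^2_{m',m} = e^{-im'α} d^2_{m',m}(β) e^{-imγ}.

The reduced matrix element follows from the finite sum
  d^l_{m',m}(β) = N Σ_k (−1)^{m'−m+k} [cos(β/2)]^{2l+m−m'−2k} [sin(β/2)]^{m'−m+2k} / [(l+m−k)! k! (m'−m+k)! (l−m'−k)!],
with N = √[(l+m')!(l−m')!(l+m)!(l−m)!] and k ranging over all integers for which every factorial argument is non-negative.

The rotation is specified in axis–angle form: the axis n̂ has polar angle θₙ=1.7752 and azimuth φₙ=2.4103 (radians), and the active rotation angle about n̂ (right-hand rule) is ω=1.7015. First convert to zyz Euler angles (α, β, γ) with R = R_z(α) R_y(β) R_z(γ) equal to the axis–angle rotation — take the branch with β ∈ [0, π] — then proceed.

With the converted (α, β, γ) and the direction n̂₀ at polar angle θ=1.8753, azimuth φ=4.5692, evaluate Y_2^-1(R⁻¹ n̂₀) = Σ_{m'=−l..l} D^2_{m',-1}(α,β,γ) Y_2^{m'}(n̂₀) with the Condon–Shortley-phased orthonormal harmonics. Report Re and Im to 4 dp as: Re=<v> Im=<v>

Re=-0.3770 Im=-0.0125

Axis–angle → zyz. n̂ = (sinθₙcosφₙ, sinθₙsinφₙ, cosθₙ) = (-0.728817, +0.653930, -0.202983), ω = 1.7015.
R = I cosω + sinω [n̂]ₓ + (1−cosω) n̂n̂ᵀ gives
  R = [+0.470071, -0.337458, +0.815570; -0.739962, +0.353025, +0.572564; -0.481133, -0.872637, -0.083760]
β = atan2(√(R₁₃²+R₂₃²), R₃₃) = 1.654654; α = atan2(R₂₃, R₁₃) mod 2π = 0.612094; γ = atan2(R₃₂, −R₃₁) mod 2π = 5.216272
Need the full column D^2_{m',-1} for m'=−2..2 at α=0.6121, β=1.6547, γ=5.2163.
cos(β/2)=0.676846, sin(β/2)=0.736125
d^2_{-2,-1}: single k=1 term ⇒ +0.456510;  D = +0.450876+0.071502i
d^2_{-1,-1}: k∈[0..1] ⇒ +0.209874 -0.744738 = -0.534864;  D = -0.480490+0.234966i
d^2_{0,-1}: k∈[0..1] ⇒ -0.559109 +0.661332 = +0.102224;  D = +0.049357-0.089519i
d^2_{1,-1}: k∈[0..1] ⇒ +0.744738 -0.293634 = +0.451104;  D = -0.048719-0.448466i
d^2_{2,-1}: single k=0 term ⇒ -0.539976;  D = +0.356176+0.405848i
Y_2^{m'}(θ=1.8753,φ=4.5692) and Σ D·Y over m':
  (+0.4509+0.0715i)·(-0.3372-0.0993i)  (-0.4805+0.2350i)·(+0.0315-0.2187i)  (+0.0494-0.0895i)·(-0.2303+0.0000i)  (-0.0487-0.4485i)·(-0.0315-0.2187i)  (+0.3562+0.4058i)·(-0.3372+0.0993i)
Y_2^-1(R⁻¹ n̂) = -0.377045-0.012471i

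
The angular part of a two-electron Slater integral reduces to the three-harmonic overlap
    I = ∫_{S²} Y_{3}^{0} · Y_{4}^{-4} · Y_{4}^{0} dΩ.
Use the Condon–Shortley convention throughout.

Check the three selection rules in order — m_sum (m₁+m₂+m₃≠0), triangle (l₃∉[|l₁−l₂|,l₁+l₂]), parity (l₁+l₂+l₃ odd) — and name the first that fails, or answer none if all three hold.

m_sum

Σmᵢ = -4  ✗
l₃∈[|l₁−l₂|,l₁+l₂]=[1,7], have l₃=4
Σlᵢ = 11 ⇒ odd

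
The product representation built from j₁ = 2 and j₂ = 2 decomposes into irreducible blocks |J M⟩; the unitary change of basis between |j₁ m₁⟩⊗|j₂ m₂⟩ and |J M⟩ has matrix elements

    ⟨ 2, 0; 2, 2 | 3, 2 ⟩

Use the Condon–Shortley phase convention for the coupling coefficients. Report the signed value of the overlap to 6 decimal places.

-0.707107  (= −√(1/2))

j₁+j₂−J=1  J+j₁−j₂=3  J−j₁+j₂=3  j₁+j₂+J+1=8
(j₁±m₁, j₂±m₂, J±M) = (2,2,4,0,5,1)
P² = 72
sum k=1..1:
  [1] −1/12 = -1/12
S = -1/12
C² = P²·S² = 1/2 ; C = -0.707107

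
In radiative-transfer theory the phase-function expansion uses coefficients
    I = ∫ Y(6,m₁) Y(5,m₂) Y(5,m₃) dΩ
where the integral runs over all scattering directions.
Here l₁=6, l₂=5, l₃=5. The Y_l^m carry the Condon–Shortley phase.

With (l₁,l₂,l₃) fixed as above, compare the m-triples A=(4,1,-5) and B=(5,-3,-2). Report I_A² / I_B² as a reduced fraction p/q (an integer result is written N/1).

Shared (l₁,l₂,l₃)=(6,5,5): N and (l;000)² cancel in I_A²/I_B².
A: Δ = 6!·6!·4!/17! = 1/28588560; Racah Σ t=2..2: t=2:+1/829440 = 1/829440; ⇒ 3j(6 5 5; 4 1 -5)² = 225/9724, sgn +1
B: Δ = 6!·6!·4!/17! = 1/28588560; Racah Σ t=0..1: t=0:+1/345600 t=1:−1/518400 = 1/1036800; ⇒ 3j(6 5 5; 5 -3 -2)² = 7/2210, sgn -1
I_A²/I_B² = (225/9724)/(7/2210) = 1125/154

1125/154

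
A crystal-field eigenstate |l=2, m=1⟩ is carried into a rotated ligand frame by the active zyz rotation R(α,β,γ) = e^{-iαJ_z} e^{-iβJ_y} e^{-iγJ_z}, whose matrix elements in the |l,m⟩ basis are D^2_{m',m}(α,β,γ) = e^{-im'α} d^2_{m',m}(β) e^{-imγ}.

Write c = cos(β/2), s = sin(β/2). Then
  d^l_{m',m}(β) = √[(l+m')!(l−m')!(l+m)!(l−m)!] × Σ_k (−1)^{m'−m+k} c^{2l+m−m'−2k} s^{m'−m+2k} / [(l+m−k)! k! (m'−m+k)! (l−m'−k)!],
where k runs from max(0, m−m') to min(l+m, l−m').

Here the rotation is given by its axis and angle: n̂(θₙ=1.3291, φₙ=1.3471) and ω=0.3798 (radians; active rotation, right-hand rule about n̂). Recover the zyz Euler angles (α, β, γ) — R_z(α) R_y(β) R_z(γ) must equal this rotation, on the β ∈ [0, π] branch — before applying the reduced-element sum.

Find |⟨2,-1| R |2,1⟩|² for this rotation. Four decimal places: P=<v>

P=0.0093

Axis–angle → zyz. n̂ = (sinθₙcosφₙ, sinθₙsinφₙ, cosθₙ) = (+0.215387, +0.946742, +0.239350), ω = 0.3798.
R = I cosω + sinω [n̂]ₓ + (1−cosω) n̂n̂ᵀ gives
  R = [+0.932045, -0.074204, +0.354664; +0.103267, +0.992612, -0.063704; -0.347316, +0.096000, +0.932821]
β = atan2(√(R₁₃²+R₂₃²), R₃₃) = 0.368632; α = atan2(R₂₃, R₁₃) mod 2π = 6.105463; γ = atan2(R₃₂, −R₃₁) mod 2π = 0.269671
First d^2_{-1,1}(β=0.3686), then the phase factors e^{-i(-1)α} and e^{-i(1)γ}:
Half-angle: c=0.983062, s=0.183274. N=√(1·6·6·1)=6.000000
The bounds max(0,m−m')=2 and min(l+m,l−m')=3 give 2 terms
  k=2: (−1)^0·6.0000/(2)·0.9831^2·0.1833^2 = +0.097383
  k=3: (−1)^1·6.0000/(6)·0.9831^0·0.1833^4 = -0.001128
d^2_{-1,1}(0.3686) = +0.097383 -0.001128 = +0.096255
|D^2_{-1,1}|² = |d^2_{-1,1}(β)|² = (+0.096255)² = 0.009265 (the z-rotation phases have unit modulus)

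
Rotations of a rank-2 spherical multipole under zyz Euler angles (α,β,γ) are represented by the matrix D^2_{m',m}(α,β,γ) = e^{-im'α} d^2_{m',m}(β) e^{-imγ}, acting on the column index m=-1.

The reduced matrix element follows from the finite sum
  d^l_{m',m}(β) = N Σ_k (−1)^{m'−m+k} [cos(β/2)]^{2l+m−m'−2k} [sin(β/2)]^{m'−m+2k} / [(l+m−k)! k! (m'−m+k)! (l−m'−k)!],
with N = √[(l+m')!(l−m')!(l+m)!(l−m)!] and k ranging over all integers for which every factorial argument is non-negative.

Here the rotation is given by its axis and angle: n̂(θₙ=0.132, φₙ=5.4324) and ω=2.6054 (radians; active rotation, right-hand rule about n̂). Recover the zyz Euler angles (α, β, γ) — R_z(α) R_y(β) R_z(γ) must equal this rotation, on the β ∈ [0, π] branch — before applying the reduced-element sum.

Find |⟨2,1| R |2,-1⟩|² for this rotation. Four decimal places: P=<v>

P=0.0022

Axis–angle → zyz. n̂ = (sinθₙcosφₙ, sinθₙsinφₙ, cosθₙ) = (+0.086787, -0.098949, +0.991301), ω = 2.6054.
R = I cosω + sinω [n̂]ₓ + (1−cosω) n̂n̂ᵀ gives
  R = [-0.845653, -0.522392, +0.109441; +0.490453, -0.841452, -0.226748; +0.210541, -0.138075, +0.967785]
β = atan2(√(R₁₃²+R₂₃²), R₃₃) = 0.254517; α = atan2(R₂₃, R₁₃) mod 2π = 5.162063; γ = atan2(R₃₂, −R₃₁) mod 2π = 3.722041
Split into d^2_{1,-1}(β=0.2545) × two z-phases.
With c≡cos(β/2)=0.991914 and s≡sin(β/2)=0.126915, N=[6·1·1·6]^{1/2}=6.000000
k∈{0,1} keeps every argument non-negative
  k=0: (−1)^2·6.0000/(2)·0.9919^2·0.1269^2 = +0.047544
  k=1: (−1)^3·6.0000/(6)·0.9919^0·0.1269^4 = -0.000259
d^2_{1,-1}(0.2545) = +0.047544 -0.000259 = +0.047285
|D^2_{1,-1}|² = |d^2_{1,-1}(β)|² = (+0.047285)² = 0.002236 (the z-rotation phases have unit modulus)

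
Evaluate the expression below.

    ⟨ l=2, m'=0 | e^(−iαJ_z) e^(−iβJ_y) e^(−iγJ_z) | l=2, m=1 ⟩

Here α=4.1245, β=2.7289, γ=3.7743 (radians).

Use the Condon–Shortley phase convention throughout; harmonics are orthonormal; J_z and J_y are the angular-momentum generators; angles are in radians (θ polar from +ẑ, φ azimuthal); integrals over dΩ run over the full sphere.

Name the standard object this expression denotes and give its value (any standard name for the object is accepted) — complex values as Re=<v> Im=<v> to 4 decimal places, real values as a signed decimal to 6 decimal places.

This is a Wigner D-matrix element — the rotation-matrix element ⟨l m'| R(α,β,γ) |l m⟩ in the angular-momentum basis.
D^2_{0,1}(4.1245,2.7289,3.7743) = e^{-i·0·4.1245}·d^2_{0,1}(2.7289)·e^{-i·1·3.7743}. Compute d first:
Half-angle: c=0.204885, s=0.978786. N=√(2·2·6·1)=4.898979
The bounds max(0,m−m')=1 and min(l+m,l−m')=2 give 2 terms
  k=1: (−1)^0·4.8990/(2)·0.2049^3·0.9788^1 = +0.020620
  k=2: (−1)^1·4.8990/(2)·0.2049^1·0.9788^3 = -0.470597
d^2_{0,1}(2.7289) = +0.020620 -0.470597 = -0.449977
D = (+1.000000+0.000000i)·(-0.449977)·(-0.806430+0.591330i) = +0.362875-0.266085i

Wigner D-matrix element, Re=0.3629 Im=-0.2661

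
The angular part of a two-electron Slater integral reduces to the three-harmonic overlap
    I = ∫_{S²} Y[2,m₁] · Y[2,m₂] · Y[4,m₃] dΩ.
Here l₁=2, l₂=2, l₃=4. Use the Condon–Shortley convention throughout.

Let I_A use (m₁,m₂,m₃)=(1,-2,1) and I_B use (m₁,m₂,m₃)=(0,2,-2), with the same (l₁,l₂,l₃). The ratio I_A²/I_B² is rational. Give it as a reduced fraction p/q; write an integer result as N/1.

1/3

l's match ⇒ only the (l;m) 3-j factors differ between A and B.
A: triangle coeff Δ(2,2,4) = 1/630; Σ_t [0,0]: t=0:+1/144 = 1/144; (3j)²=1/126 [(2 2 4; 1 -2 1)], sign=-1
B: triangle coeff Δ(2,2,4) = 1/630; Σ_t [0,0]: t=0:+1/96 = 1/96; (3j)²=1/42 [(2 2 4; 0 2 -2)], sign=+1
I_A²/I_B² = (1/126)/(1/42) = 1/3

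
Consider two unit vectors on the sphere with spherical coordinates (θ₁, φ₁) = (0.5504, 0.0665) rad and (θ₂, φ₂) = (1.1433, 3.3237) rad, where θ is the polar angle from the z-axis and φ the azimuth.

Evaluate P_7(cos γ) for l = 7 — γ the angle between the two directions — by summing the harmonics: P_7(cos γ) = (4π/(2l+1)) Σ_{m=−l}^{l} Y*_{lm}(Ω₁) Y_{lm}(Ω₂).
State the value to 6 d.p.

Summing Y*_{l m}(θ₁,φ₁)·Y_{l m}(θ₂,φ₂) over m ∈ [−7, 7]; prefactor 4π/(2·7+1) = 0.837758:
  m=-7: (0.004784, 0.002403) × (-0.075390, 0.247173) = (-0.000955, 0.001001)  (running Σ = (-0.000955, 0.001001))
  m=-6: (0.030081, 0.012683) × (0.202697, -0.391108) = (0.011058, -0.009194)  (running Σ = (0.010103, -0.008193))
  m=-5: (0.114625, 0.039582) × (-0.173380, 0.223278) = (-0.028712, 0.018730)  (running Σ = (-0.018609, 0.010538))
  m=-4: (0.291006, 0.079286) × (-0.119179, 0.106319) = (-0.043111, 0.021490)  (running Σ = (-0.061720, 0.032028))
  m=-3: (0.473503, 0.095737) × (0.293465, -0.178443) = (0.156040, -0.056398)  (running Σ = (0.094320, -0.024370))
  m=-2: (0.381643, 0.051060) × (0.015928, -0.006072) = (0.006389, -0.001504)  (running Σ = (0.100709, -0.025874))
  m=-1: (-0.123031, -0.008194) × (-0.329186, 0.060619) = (0.040997, -0.004761)  (running Σ = (0.141705, -0.030635))
  m=0: (-0.431806, -0.000000) × (0.024018, 0.000000) = (-0.010371, -0.000000)  (running Σ = (0.131334, -0.030635))
  m=1: (0.123031, -0.008194) × (0.329186, 0.060619) = (0.040997, 0.004761)  (running Σ = (0.172331, -0.025874))
  m=2: (0.381643, -0.051060) × (0.015928, 0.006072) = (0.006389, 0.001504)  (running Σ = (0.178720, -0.024370))
  m=3: (-0.473503, 0.095737) × (-0.293465, -0.178443) = (0.156040, 0.056398)  (running Σ = (0.334760, 0.032028))
  m=4: (0.291006, -0.079286) × (-0.119179, -0.106319) = (-0.043111, -0.021490)  (running Σ = (0.291648, 0.010538))
  m=5: (-0.114625, 0.039582) × (0.173380, 0.223278) = (-0.028712, -0.018730)  (running Σ = (0.262937, -0.008193))
  m=6: (0.030081, -0.012683) × (0.202697, 0.391108) = (0.011058, 0.009194)  (running Σ = (0.273994, 0.001001))
  m=7: (-0.004784, 0.002403) × (0.075390, 0.247173) = (-0.000955, -0.001001)  (running Σ = (0.273040, -0.000000))
Total Σ_m = (0.273040, -0.000000). Multiply by 0.837758: (0.228741, -0.000000). P_7(cos γ) = 0.228741

0.228741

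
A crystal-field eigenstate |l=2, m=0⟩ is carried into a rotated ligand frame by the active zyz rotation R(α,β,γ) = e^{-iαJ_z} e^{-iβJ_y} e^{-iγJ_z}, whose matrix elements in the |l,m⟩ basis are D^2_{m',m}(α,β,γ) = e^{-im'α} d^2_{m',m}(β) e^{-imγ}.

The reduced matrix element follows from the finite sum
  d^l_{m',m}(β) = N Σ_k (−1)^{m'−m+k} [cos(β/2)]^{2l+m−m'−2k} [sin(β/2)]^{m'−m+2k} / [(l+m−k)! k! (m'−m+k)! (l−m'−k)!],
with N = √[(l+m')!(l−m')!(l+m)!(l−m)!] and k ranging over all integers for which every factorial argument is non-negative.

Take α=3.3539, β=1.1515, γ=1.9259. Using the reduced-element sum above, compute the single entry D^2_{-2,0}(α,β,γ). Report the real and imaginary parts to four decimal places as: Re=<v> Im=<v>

First d^2_{-2,0}(β=1.1515), then the phase factors e^{-i(-2)α} and e^{-i(0)γ}:
Half-angle: c=0.838784, s=0.544464. N=√(1·24·2·2)=9.797959
k: max(0,(0)−(-2))=2 … min(2+(0),2−(-2))=2
  k=2: (−1)^0·9.7980/(4)·0.8388^2·0.5445^2 = +0.510875
d^2_{-2,0}(1.1515) = +0.510875
Attach z-rotation phases: D = e^{-i(-2)(3.3539)}·(+0.510875)·e^{-i(0)(1.9259)} = +0.465508+0.210465i

Re=0.4655 Im=0.2105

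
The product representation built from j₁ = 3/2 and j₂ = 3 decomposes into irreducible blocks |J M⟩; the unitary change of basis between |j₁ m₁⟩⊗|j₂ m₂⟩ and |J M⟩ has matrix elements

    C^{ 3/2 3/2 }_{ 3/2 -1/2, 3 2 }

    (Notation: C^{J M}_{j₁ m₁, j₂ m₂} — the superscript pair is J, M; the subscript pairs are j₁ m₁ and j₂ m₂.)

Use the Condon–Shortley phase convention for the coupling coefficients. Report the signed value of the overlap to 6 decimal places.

j₁+j₂−J=3  J+j₁−j₂=0  J−j₁+j₂=3  j₁+j₂+J+1=7
(j₁±m₁, j₂±m₂, J±M) = (1,2,5,1,3,0)
P² = 288/7
sum k=2..2:
  [2] +1/12 = 1/12
S = 1/12
C² = P²·S² = 2/7 ; C = +0.534522

+√(2/7) ≈ +0.534522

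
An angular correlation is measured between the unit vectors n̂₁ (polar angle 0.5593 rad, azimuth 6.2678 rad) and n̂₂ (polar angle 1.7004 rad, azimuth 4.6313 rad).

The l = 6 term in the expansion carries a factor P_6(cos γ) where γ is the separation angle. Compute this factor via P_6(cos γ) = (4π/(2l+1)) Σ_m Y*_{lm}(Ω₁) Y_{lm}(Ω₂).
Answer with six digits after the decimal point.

Addition theorem: P_6(cos γ) = (4π/13) Σ_m Y*_{lm}(Ω₁) Y_{lm}(Ω₂), m = −6…6:
  [-6]  conj(Y_{6,-6})(Ω₁) = +0.010733-0.000994i ; Y_{6,-6}(Ω₂) = -0.405984-0.214743i ; Δ = -0.004571-0.001902i
  [-5]  conj(Y_{6,-5})(Ω₁) = +0.059476-0.004584i ; Y_{6,-5}(Ω₂) = +0.081789-0.190549i ; Δ = +0.003991-0.011708i
  [-4]  conj(Y_{6,-4})(Ω₁) = +0.194838-0.012006i ; Y_{6,-4}(Ω₂) = -0.266897-0.089739i ; Δ = -0.053079-0.014280i
  [-3]  conj(Y_{6,-3})(Ω₁) = +0.403967-0.018659i ; Y_{6,-3}(Ω₂) = +0.055684-0.224369i ; Δ = +0.018308-0.091677i
  [-2]  conj(Y_{6,-2})(Ω₁) = +0.467607-0.014393i ; Y_{6,-2}(Ω₂) = -0.223938-0.036640i ; Δ = -0.105243-0.013910i
  [-1]  conj(Y_{6,-1})(Ω₁) = +0.089017-0.001370i ; Y_{6,-1}(Ω₂) = +0.019279-0.237235i ; Δ = +0.001391-0.021144i
  [+0]  conj(Y_{6,0})(Ω₁) = -0.412664-0.000000i ; Y_{6,0}(Ω₂) = -0.211874+0.000000i ; Δ = +0.087433+0.000000i
  [+1]  conj(Y_{6,1})(Ω₁) = -0.089017-0.001370i ; Y_{6,1}(Ω₂) = -0.019279-0.237235i ; Δ = +0.001391+0.021144i
  [+2]  conj(Y_{6,2})(Ω₁) = +0.467607+0.014393i ; Y_{6,2}(Ω₂) = -0.223938+0.036640i ; Δ = -0.105243+0.013910i
  [+3]  conj(Y_{6,3})(Ω₁) = -0.403967-0.018659i ; Y_{6,3}(Ω₂) = -0.055684-0.224369i ; Δ = +0.018308+0.091677i
  [+4]  conj(Y_{6,4})(Ω₁) = +0.194838+0.012006i ; Y_{6,4}(Ω₂) = -0.266897+0.089739i ; Δ = -0.053079+0.014280i
  [+5]  conj(Y_{6,5})(Ω₁) = -0.059476-0.004584i ; Y_{6,5}(Ω₂) = -0.081789-0.190549i ; Δ = +0.003991+0.011708i
  [+6]  conj(Y_{6,6})(Ω₁) = +0.010733+0.000994i ; Y_{6,6}(Ω₂) = -0.405984+0.214743i ; Δ = -0.004571+0.001902i
Σ over m = -0.190972-0.000000i; ×(4π/13) → -0.184602-0.000000i. Real part: -0.184602

-0.184602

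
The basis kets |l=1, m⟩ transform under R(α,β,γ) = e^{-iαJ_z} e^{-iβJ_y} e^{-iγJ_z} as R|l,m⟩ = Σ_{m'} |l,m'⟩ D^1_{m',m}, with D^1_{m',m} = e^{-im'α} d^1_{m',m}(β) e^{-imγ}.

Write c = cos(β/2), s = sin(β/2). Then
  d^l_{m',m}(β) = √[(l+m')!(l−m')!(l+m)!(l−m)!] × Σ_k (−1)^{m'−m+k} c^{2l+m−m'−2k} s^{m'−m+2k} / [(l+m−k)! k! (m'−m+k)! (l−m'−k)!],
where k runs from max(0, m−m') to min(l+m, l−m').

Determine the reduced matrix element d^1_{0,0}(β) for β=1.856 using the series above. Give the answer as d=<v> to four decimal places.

d^1_{0,0}(β=1.8560) via the finite sum:
c=cos(1.856000/2)=0.599436, s=sin(1.856000/2)=0.800423; N=√[1·1·1·1]=1.000000
k: max(0,(0)−(0))=0 … min(1+(0),1−(0))=1
  k=0: (−1)^0·1.0000/(1)·0.5994^2·0.8004^0 = +0.359324
  k=1: (−1)^1·1.0000/(1)·0.5994^0·0.8004^2 = -0.640676
d^1_{0,0}(1.8560) = +0.359324 -0.640676 = -0.281353

d=-0.2814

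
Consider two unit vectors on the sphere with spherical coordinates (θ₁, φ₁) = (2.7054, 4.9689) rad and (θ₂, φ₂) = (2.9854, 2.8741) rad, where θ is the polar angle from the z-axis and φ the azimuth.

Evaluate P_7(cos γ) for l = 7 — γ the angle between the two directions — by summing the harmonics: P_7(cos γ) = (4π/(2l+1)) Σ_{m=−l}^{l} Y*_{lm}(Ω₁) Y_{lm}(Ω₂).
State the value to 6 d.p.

-0.407742

Summing Y*_{l m}(θ₁,φ₁)·Y_{l m}(θ₂,φ₂) over m ∈ [−7, 7]; prefactor 4π/(2·7+1) = 0.837758:
  [-7]  conj(Y_{7,-7})(Ω₁) = -0.001171-0.000268i ; Y_{7,-7}(Ω₂) = +0.000000-0.000001i ; Δ = -0.000000+0.000000i
  [-6]  conj(Y_{7,-6})(Ω₁) = +0.000306+0.009640i ; Y_{7,-6}(Ω₂) = +0.000001-0.000026i ; Δ = +0.000000+0.000000i
  [-5]  conj(Y_{7,-5})(Ω₁) = +0.045838-0.013591i ; Y_{7,-5}(Ω₂) = -0.000090-0.000380i ; Δ = -0.000009-0.000016i
  [-4]  conj(Y_{7,-4})(Ω₁) = -0.084338-0.139193i ; Y_{7,-4}(Ω₂) = -0.001974-0.003606i ; Δ = -0.000335+0.000579i
  [-3]  conj(Y_{7,-3})(Ω₁) = -0.262901+0.271378i ; Y_{7,-3}(Ω₂) = -0.021636-0.022388i ; Δ = +0.011764+0.000014i
  [-2]  conj(Y_{7,-2})(Ω₁) = +0.466234+0.262645i ; Y_{7,-2}(Ω₂) = -0.141002-0.083563i ; Δ = -0.043793-0.075993i
  [-1]  conj(Y_{7,-1})(Ω₁) = +0.066297-0.252762i ; Y_{7,-1}(Ω₂) = -0.517509-0.141829i ; Δ = -0.070158+0.121404i
  [+0]  conj(Y_{7,0})(Ω₁) = +0.375657-0.000000i ; Y_{7,0}(Ω₂) = -0.749733+0.000000i ; Δ = -0.281642+0.000000i
  [+1]  conj(Y_{7,1})(Ω₁) = -0.066297-0.252762i ; Y_{7,1}(Ω₂) = +0.517509-0.141829i ; Δ = -0.070158-0.121404i
  [+2]  conj(Y_{7,2})(Ω₁) = +0.466234-0.262645i ; Y_{7,2}(Ω₂) = -0.141002+0.083563i ; Δ = -0.043793+0.075993i
  [+3]  conj(Y_{7,3})(Ω₁) = +0.262901+0.271378i ; Y_{7,3}(Ω₂) = +0.021636-0.022388i ; Δ = +0.011764-0.000014i
  [+4]  conj(Y_{7,4})(Ω₁) = -0.084338+0.139193i ; Y_{7,4}(Ω₂) = -0.001974+0.003606i ; Δ = -0.000335-0.000579i
  [+5]  conj(Y_{7,5})(Ω₁) = -0.045838-0.013591i ; Y_{7,5}(Ω₂) = +0.000090-0.000380i ; Δ = -0.000009+0.000016i
  [+6]  conj(Y_{7,6})(Ω₁) = +0.000306-0.009640i ; Y_{7,6}(Ω₂) = +0.000001+0.000026i ; Δ = +0.000000-0.000000i
  [+7]  conj(Y_{7,7})(Ω₁) = +0.001171-0.000268i ; Y_{7,7}(Ω₂) = -0.000000-0.000001i ; Δ = -0.000000-0.000000i
Accumulated sum -0.486706+0.000000i; after 4π/(2l+1) scaling, -0.407742+0.000000i ⇒ P_7 = -0.407742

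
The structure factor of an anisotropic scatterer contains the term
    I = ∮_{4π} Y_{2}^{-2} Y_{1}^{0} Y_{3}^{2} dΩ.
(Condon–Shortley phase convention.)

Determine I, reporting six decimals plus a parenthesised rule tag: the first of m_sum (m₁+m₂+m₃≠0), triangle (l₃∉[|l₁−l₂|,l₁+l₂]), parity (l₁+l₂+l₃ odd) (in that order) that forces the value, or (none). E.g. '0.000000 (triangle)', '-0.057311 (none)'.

m-sum 0 ✓  L=6 even ✓  1≤3≤3 ✓
Π(2lᵢ+1) = 5×3×7 = 105
triangle coeff Δ(2,1,3) = 1/105
Σ_t [0,0]: t=0:+1/4 = 1/4
(3j)²=3/35 [(2 1 3; 0 0 0)], sign=-1
Σ_t [0,0]: t=0:+1/24 = 1/24
(3j)²=1/21 [(2 1 3; -2 0 2)], sign=-1
⇒ 4πI² = 3/7
I = (+1)√(3/7/(4π)) = 0.18467439
No selection rule forces the value: the integral is nonzero (none).

0.184674 (none)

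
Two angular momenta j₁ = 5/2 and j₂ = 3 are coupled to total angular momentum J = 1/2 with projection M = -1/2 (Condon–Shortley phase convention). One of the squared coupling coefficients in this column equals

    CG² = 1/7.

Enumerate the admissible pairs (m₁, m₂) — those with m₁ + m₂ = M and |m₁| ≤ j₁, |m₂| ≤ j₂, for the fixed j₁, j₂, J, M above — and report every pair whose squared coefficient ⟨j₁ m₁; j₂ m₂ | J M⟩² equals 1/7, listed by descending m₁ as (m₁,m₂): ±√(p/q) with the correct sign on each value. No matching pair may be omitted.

(-1/2,0): −√(1/7)

Admissible pairs with m₁+m₂ = M = -1/2: (-5/2,2), (-3/2,1), (-1/2,0), (1/2,-1), (3/2,-2), (5/2,-3)
  (m₁,m₂)=(5/2,-3): CG² = 2/7, CG = +√(2/7)
  (m₁,m₂)=(3/2,-2): CG² = 5/21, CG = −√(5/21)
  (m₁,m₂)=(1/2,-1): CG² = 4/21, CG = +√(4/21)
  (m₁,m₂)=(-1/2,0): CG² = 1/7, CG = −√(1/7)   ← matches the target
  (m₁,m₂)=(-3/2,1): CG² = 2/21, CG = +√(2/21)
  (m₁,m₂)=(-5/2,2): CG² = 1/21, CG = −√(1/21)
Pairs with CG² = 1/7: (-1/2,0): −√(1/7)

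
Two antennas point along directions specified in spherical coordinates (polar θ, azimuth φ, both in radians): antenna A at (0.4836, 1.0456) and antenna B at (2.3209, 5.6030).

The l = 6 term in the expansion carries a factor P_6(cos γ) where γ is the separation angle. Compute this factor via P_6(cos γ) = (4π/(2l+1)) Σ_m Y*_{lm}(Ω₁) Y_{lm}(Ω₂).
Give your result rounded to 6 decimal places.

0.016080

Expand P_6 via completeness: Σ_{m} conj(Y_{6,m}) at Ω₁ times Y_{6,m} at Ω₂ —
  m=-6: Y*=0.00488 - 0.00005j  Y=-0.04372 - 0.05981j  product -0.00022 - 0.00029j
  m=-5: Y*=0.01588 - 0.02801j  Y=0.23114 + 0.06132j  product 0.00539 - 0.00550j
  m=-4: Y*=-0.06425 - 0.10967j  Y=-0.38366 + 0.17173j  product 0.04348 + 0.03104j
  m=-3: Y*=-0.32591 + 0.00156j  Y=0.16626 - 0.32750j  product -0.05367 + 0.10699j
  m=-2: Y*=-0.25086 + 0.43773j  Y=-0.00866 - 0.04057j  product 0.01993 + 0.00638j
  m=-1: Y*=0.14960 + 0.25816j  Y=0.28990 + 0.23452j  product -0.01717 + 0.10993j
  m=+0: Y*=-0.31704 + 0.00000j  Y=-0.06675 + 0.00000j  product 0.02116 + 0.00000j
  m=+1: Y*=-0.14960 + 0.25816j  Y=-0.28990 + 0.23452j  product -0.01717 - 0.10993j
  m=+2: Y*=-0.25086 - 0.43773j  Y=-0.00866 + 0.04057j  product 0.01993 - 0.00638j
  m=+3: Y*=0.32591 + 0.00156j  Y=-0.16626 - 0.32750j  product -0.05367 - 0.10699j
  m=+4: Y*=-0.06425 + 0.10967j  Y=-0.38366 - 0.17173j  product 0.04348 - 0.03104j
  m=+5: Y*=-0.01588 - 0.02801j  Y=-0.23114 + 0.06132j  product 0.00539 + 0.00550j
  m=+6: Y*=0.00488 + 0.00005j  Y=-0.04372 + 0.05981j  product -0.00022 + 0.00029j
Total Σ_m = 0.01663 + 0.00000j. Multiply by 0.966644: 0.01608 + 0.00000j. P_6(cos γ) = 0.016080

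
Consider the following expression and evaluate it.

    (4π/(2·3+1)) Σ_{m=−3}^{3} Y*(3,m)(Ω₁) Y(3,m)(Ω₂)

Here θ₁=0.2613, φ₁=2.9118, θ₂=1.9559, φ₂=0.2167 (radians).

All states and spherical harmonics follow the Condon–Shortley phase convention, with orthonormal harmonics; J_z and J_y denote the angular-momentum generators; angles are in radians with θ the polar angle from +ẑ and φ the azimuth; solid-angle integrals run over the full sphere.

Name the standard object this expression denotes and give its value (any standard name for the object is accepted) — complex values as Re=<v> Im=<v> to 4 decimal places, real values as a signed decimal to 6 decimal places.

Legendre polynomial (addition theorem), +0.383392

This sum is the spherical-harmonic addition theorem: it equals the Legendre polynomial P_l(cos γ) of the angle γ between the two directions.
Summing Y*_{l m}(θ₁,φ₁)·Y_{l m}(θ₂,φ₂) over m ∈ [−3, 3]; prefactor 4π/(2·3+1) = 1.795196:
  m=-3: (-0.005551+0.004575i) × (+0.264360-0.201009i) = -0.000548+0.002325i  (running Σ = -0.000548+0.002325i)
  m=-2: (+0.059053-0.029227i) × (-0.299251+0.138476i) = -0.013624+0.016924i  (running Σ = -0.014172+0.019249i)
  m=-1: (-0.298051+0.069722i) × (-0.086118+0.018960i) = +0.024346-0.011655i  (running Σ = +0.010174+0.007594i)
  m=0: (+0.600720-0.000000i) × (+0.321644+0.000000i) = +0.193218+0.000000i  (running Σ = +0.203392+0.007594i)
  m=1: (+0.298051+0.069722i) × (+0.086118+0.018960i) = +0.024346+0.011655i  (running Σ = +0.227738+0.019249i)
  m=2: (+0.059053+0.029227i) × (-0.299251-0.138476i) = -0.013624-0.016924i  (running Σ = +0.214113+0.002325i)
  m=3: (+0.005551+0.004575i) × (-0.264360-0.201009i) = -0.000548-0.002325i  (running Σ = +0.213565-0.000000i)
Σ over m = +0.213565-0.000000i; ×(4π/7) → +0.383392-0.000000i. Real part: 0.383392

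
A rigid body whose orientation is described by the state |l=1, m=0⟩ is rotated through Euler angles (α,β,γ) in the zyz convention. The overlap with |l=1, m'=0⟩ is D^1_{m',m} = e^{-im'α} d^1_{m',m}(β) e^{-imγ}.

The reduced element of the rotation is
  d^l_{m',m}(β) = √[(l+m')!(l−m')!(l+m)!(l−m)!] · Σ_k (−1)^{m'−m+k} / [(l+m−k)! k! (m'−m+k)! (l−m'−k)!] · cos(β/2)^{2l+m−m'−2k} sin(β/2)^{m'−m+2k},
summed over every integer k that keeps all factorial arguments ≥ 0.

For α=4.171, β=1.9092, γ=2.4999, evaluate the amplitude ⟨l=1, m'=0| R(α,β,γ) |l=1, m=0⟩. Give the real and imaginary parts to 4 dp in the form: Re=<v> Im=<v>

Split into d^1_{0,0}(β=1.9092) × two z-phases.
With c≡cos(β/2)=0.577935 and s≡sin(β/2)=0.816083, N=[1·1·1·1]^{1/2}=1.000000
k: max(0,(0)−(0))=0 … min(1+(0),1−(0))=1
  k=0: (−1)^0·1.0000/(1)·0.5779^2·0.8161^0 = +0.334009
  k=1: (−1)^1·1.0000/(1)·0.5779^0·0.8161^2 = -0.665991
d^1_{0,0}(1.9092) = +0.334009 -0.665991 = -0.331982
Attach z-rotation phases: D = e^{-i(0)(4.1710)}·(-0.331982)·e^{-i(0)(2.4999)} = -0.331982+0.000000i

Re=-0.3320 Im=0.0000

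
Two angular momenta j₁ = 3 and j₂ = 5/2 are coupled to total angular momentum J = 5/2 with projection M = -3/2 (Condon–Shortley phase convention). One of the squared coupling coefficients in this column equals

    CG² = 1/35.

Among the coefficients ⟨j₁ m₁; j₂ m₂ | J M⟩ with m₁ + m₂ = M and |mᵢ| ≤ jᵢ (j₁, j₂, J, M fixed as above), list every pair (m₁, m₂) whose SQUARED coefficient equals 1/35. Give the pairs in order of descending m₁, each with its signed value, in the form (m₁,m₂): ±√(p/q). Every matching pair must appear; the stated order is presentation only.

(-1,-1/2): +√(1/35)

Admissible pairs with m₁+m₂ = M = -3/2: (-3,3/2), (-2,1/2), (-1,-1/2), (0,-3/2), (1,-5/2)
  (m₁,m₂)=(1,-5/2): CG² = 2/7, CG = +√(2/7)
  (m₁,m₂)=(0,-3/2): CG² = 7/30, CG = −√(7/30)
  (m₁,m₂)=(-1,-1/2): CG² = 1/35, CG = +√(1/35)   ← matches the target
  (m₁,m₂)=(-2,1/2): CG² = 1/14, CG = +√(1/14)
  (m₁,m₂)=(-3,3/2): CG² = 8/21, CG = −√(8/21)
Pairs with CG² = 1/35: (-1,-1/2): +√(1/35)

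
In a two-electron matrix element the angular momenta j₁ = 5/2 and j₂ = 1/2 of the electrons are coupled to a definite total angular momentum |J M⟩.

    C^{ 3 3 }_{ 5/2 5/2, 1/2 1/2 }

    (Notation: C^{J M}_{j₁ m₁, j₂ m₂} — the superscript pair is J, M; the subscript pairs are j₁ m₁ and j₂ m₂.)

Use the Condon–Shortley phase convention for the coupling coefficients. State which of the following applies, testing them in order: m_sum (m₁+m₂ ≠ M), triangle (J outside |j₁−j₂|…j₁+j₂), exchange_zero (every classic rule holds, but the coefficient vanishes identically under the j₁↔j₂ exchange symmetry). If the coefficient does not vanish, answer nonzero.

nonzero

m-sum: m₁+m₂ = 5/2+1/2 = 3, M = 3  ✓
triangle: |j₁−j₂| = 2 ≤ J = 3 ≤ j₁+j₂ = 3  ✓
exchange: j₁≠j₂ or m₁≠m₂ — the exchange symmetry imposes no constraint here
value check: CG = +1 = +1.000000 ≠ 0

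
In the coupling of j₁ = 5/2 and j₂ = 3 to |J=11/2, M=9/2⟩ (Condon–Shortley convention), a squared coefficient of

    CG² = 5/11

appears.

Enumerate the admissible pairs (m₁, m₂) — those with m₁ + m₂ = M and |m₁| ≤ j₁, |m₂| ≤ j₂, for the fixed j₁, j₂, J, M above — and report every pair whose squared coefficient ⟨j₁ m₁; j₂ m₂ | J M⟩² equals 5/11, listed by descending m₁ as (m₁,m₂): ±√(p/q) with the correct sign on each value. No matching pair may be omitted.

Admissible pairs with m₁+m₂ = M = 9/2: (3/2,3), (5/2,2)
  (m₁,m₂)=(5/2,2): CG² = 6/11, CG = +√(6/11)
  (m₁,m₂)=(3/2,3): CG² = 5/11, CG = +√(5/11)   ← matches the target
Pairs with CG² = 5/11: (3/2,3): +√(5/11)

(3/2,3): +√(5/11)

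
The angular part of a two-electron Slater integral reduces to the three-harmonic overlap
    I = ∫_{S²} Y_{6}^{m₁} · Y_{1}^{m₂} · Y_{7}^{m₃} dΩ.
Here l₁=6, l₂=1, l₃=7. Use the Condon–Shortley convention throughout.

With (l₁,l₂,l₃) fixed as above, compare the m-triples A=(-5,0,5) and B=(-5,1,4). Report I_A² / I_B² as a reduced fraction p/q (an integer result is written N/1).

Same 6,1,7: normalisation and zero-m 3j drop out of the ratio.
A: Δ: 0! 12! 2! / 15! → 1/1365; sum: t=0:+1/39916800 = 1/39916800; 3j²(6 1 7; -5 0 5) = Δ·Π!·Σ² = 8/455  (sign +1)
B: Δ: 0! 12! 2! / 15! → 1/1365; sum: t=0:+1/79833600 = 1/79833600; 3j²(6 1 7; -5 1 4) = Δ·Π!·Σ² = 1/455  (sign -1)
I_A²/I_B² = (8/455)/(1/455) = 8/1

8/1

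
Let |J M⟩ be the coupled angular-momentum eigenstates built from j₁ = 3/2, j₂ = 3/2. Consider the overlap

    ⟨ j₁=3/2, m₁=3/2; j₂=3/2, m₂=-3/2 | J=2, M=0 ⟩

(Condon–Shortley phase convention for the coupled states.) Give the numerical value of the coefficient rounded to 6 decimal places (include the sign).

+√(1/4) ≈ +0.500000

√[5·1!2!2!/6! · 3!0!0!3!2!2!] = √(4)
  +(−1)^0/∏(0,1,0,0,2,2)! = 1/4  (running 1/4)
⟨..|..⟩ = √(4)·(1/4) = +0.500000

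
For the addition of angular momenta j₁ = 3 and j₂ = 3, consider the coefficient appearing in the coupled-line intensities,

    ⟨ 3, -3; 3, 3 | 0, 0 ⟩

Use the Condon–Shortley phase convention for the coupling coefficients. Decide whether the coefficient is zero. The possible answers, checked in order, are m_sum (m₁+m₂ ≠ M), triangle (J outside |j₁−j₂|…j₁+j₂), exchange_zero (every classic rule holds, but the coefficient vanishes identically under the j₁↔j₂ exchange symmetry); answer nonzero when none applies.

nonzero

m-sum: m₁+m₂ = -3+3 = 0, M = 0  ✓
triangle: |j₁−j₂| = 0 ≤ J = 0 ≤ j₁+j₂ = 6  ✓
exchange: j₁≠j₂ or m₁≠m₂ — the exchange symmetry imposes no constraint here
value check: CG = +√(1/7) = +0.377964 ≠ 0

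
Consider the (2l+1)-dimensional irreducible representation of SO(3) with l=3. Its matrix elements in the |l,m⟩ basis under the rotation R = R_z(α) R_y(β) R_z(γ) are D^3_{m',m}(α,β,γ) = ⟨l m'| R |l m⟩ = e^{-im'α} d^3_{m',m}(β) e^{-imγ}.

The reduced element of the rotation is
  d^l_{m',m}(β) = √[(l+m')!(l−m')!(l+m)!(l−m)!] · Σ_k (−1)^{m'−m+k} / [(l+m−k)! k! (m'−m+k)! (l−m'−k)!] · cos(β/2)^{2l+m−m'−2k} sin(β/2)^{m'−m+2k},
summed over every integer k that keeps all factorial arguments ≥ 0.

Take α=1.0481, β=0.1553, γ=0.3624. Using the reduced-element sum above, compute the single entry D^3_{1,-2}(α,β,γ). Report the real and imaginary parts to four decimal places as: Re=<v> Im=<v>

Re=-0.0028 Im=0.0009

Split into d^3_{1,-2}(β=0.1553) × two z-phases.
c=cos(0.155300/2)=0.996987, s=sin(0.155300/2)=0.077572; N=√[24·2·1·120]=75.894664
k∈{0,1} keeps every argument non-negative
  k=0: (−1)^3·75.8947/(12)·0.9970^3·0.0776^3 = -0.002926
  k=1: (−1)^4·75.8947/(24)·0.9970^1·0.0776^5 = +0.000009
d^3_{1,-2}(0.1553) = -0.002926 +0.000009 = -0.002917
D = (+0.499218-0.866476i)·(-0.002917)·(+0.748632+0.662986i) = -0.002766+0.000927i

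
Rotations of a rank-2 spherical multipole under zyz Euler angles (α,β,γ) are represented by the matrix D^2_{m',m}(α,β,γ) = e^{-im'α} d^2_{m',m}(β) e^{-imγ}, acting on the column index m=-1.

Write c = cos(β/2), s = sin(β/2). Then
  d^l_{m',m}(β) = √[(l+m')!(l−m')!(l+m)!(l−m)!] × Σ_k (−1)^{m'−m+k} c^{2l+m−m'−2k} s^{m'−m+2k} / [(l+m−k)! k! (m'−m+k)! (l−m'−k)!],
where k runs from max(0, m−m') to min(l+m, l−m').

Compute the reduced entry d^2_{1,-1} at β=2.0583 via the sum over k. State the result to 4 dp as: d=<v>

d=0.0464

d^2_{1,-1}(β=2.0583) via the finite sum:
With c≡cos(β/2)=0.515547 and s≡sin(β/2)=0.856861, N=[6·1·1·6]^{1/2}=6.000000
k: max(0,(-1)−(1))=0 … min(2+(-1),2−(1))=1
  k=0: (−1)^2·6.0000/(2)·0.5155^2·0.8569^2 = +0.585436
  k=1: (−1)^3·6.0000/(6)·0.5155^0·0.8569^4 = -0.539066
d^2_{1,-1}(2.0583) = +0.585436 -0.539066 = +0.046370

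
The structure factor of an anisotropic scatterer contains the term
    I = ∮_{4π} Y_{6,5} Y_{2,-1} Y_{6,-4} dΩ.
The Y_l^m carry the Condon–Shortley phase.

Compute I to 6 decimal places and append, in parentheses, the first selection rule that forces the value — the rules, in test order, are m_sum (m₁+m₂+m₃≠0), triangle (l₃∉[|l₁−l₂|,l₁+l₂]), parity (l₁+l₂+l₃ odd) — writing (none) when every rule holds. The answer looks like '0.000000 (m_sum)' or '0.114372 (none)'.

-0.197649 (none)

m-sum 0 ✓  L=14 even ✓  4≤6≤8 ✓
Π(2lᵢ+1) = 13×5×13 = 845
triangle coeff Δ(6,2,6) = 1/90090
Σ_t [0,2]: t=0:+1/69120 t=1:−1/14400 t=2:+1/69120 = -7/172800
(3j)²=14/715 [(6 2 6; 0 0 0)], sign=-1
Σ_t [0,1]: t=0:+1/725760 t=1:−1/7257600 = 1/806400
(3j)²=27/910 [(6 2 6; 5 -1 -4)], sign=+1
⇒ 4πI² = 27/55
I = (-1)√(27/55/(4π)) = -0.19764945
No selection rule forces the value: the integral is nonzero (none).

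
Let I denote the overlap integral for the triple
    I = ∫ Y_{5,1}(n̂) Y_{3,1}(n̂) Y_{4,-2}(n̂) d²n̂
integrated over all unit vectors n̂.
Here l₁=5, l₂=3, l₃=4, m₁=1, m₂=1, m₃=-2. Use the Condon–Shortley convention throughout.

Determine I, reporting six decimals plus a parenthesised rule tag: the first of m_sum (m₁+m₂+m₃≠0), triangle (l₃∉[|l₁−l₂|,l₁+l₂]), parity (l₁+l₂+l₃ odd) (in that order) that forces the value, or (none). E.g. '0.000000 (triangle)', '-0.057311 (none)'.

Rules hold: Σm=0, L=12 even, 2≤4≤8.
N = 11·7·9 = 693
Δ = 4!·6!·2!/13! = 1/180180
Racah Σ t=1..3: t=1:−1/576 t=2:+1/144 t=3:−1/576 = 1/288
⇒ 3j(5 3 4; 0 0 0)² = 20/1001, sgn +1
Racah Σ t=2..4: t=2:+1/384 t=3:−1/720 t=4:+1/34560 = 43/34560
⇒ 3j(5 3 4; 1 1 -2)² = 1849/180180, sgn +1
4πI² = N·(3j₀)²·(3jₘ)² = 1849/13013
I = +1·√(0.142089/4π) = 0.10633465
No selection rule forces the value: the integral is nonzero (none).

0.106335 (none)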